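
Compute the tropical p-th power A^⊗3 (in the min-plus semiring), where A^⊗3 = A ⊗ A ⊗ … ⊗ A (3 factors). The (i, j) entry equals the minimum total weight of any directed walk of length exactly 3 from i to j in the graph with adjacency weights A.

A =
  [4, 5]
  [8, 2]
A^⊗3 =
  [12, 9]
  [12, 6]

Each entry (A^⊗3)_ij equals the minimum over all length-3 walks i = v_0 → v_1 → … → v_3 = j of Σ_t A[v_t][v_{t+1}]. For example, for (i, j) = (0, 1) we minimise over 4 possible intermediate vertex sequences; the minimum is 9, attained along the walk 0 → 1 → 1 → 1.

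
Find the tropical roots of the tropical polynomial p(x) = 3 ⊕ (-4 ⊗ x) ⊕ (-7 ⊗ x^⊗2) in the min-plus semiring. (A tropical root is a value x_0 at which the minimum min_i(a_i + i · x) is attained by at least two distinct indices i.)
Roots: {3, 7}

Each tropical root is a break point of the lower envelope of the lines y = a_i + i · x (there are 3 lines, with slopes 0, 1, ..., 2). Only the lines that attain the minimum somewhere contribute to roots; other lines are dominated. Here the surviving (envelope) indices are i = 2, i = 1, i = 0.
Intersections between consecutive envelope lines give the roots: for adjacent envelope indices i < j the intersection is x = (a_i − a_j) / (j − i). Reading off the sorted break points: {3, 7}.
Verification: at each break x_0, at least two indices attain the minimum of min_i(a_i + i · x_0).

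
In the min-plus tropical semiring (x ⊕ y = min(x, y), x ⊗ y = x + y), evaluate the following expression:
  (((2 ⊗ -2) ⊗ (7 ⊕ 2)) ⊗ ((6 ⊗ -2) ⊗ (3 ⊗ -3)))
(((2 ⊗ -2) ⊗ (7 ⊕ 2)) ⊗ ((6 ⊗ -2) ⊗ (3 ⊗ -3))) = 6

Expand innermost to outermost. Recall ⊕ takes the minimum of its arguments and ⊗ takes their sum. Working out the expression (((2 ⊗ -2) ⊗ (7 ⊕ 2)) ⊗ ((6 ⊗ -2) ⊗ (3 ⊗ -3))) gives 6.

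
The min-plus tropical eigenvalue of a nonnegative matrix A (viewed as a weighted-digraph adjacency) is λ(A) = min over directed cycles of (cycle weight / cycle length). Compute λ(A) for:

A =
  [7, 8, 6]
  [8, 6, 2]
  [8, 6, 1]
λ(A) = 1

Enumerate directed cycles and compute their means (weight / length). Sample:
  cycle 0 → 0: weight = 7, length = 1, mean = 7/1 ≈ 7.000
  cycle 1 → 1: weight = 6, length = 1, mean = 6/1 ≈ 6.000
  cycle 2 → 2: weight = 1, length = 1, mean = 1/1 ≈ 1.000
  cycle 0 → 1 → 0: weight = 16, length = 2, mean = 16/2 ≈ 8.000
  cycle 0 → 2 → 0: weight = 14, length = 2, mean = 14/2 ≈ 7.000
  cycle 1 → 0 → 1: weight = 16, length = 2, mean = 16/2 ≈ 8.000
Minimum mean = 1.000, attained e.g. along the cycle 2 → 2 with weight 1 and length 1. So λ(A) = 1/1 = 1.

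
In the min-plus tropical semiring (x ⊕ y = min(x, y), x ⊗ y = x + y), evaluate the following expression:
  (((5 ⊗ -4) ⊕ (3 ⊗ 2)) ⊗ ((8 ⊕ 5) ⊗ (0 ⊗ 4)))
(((5 ⊗ -4) ⊕ (3 ⊗ 2)) ⊗ ((8 ⊕ 5) ⊗ (0 ⊗ 4))) = 10

Expand innermost to outermost. Recall ⊕ takes the minimum of its arguments and ⊗ takes their sum. Working out the expression (((5 ⊗ -4) ⊕ (3 ⊗ 2)) ⊗ ((8 ⊕ 5) ⊗ (0 ⊗ 4))) gives 10.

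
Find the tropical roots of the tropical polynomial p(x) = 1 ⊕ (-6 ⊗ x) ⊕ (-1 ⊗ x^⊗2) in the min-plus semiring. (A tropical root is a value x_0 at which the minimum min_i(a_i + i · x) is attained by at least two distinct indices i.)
Roots: {-5, 7}

Each tropical root is a break point of the lower envelope of the lines y = a_i + i · x (there are 3 lines, with slopes 0, 1, ..., 2). Only the lines that attain the minimum somewhere contribute to roots; other lines are dominated. Here the surviving (envelope) indices are i = 2, i = 1, i = 0.
Intersections between consecutive envelope lines give the roots: for adjacent envelope indices i < j the intersection is x = (a_i − a_j) / (j − i). Reading off the sorted break points: {-5, 7}.
Verification: at each break x_0, at least two indices attain the minimum of min_i(a_i + i · x_0).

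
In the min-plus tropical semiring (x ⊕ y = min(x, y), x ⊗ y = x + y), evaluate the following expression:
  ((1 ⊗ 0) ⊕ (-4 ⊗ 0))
((1 ⊗ 0) ⊕ (-4 ⊗ 0)) = -4

Expand innermost to outermost. Recall ⊕ takes the minimum of its arguments and ⊗ takes their sum. Working out the expression ((1 ⊗ 0) ⊕ (-4 ⊗ 0)) gives -4.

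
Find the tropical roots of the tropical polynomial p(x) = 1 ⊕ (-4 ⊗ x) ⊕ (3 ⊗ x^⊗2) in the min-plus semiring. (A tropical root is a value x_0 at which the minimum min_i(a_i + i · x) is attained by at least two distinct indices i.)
Roots: {-7, 5}

Each tropical root is a break point of the lower envelope of the lines y = a_i + i · x (there are 3 lines, with slopes 0, 1, ..., 2). Only the lines that attain the minimum somewhere contribute to roots; other lines are dominated. Here the surviving (envelope) indices are i = 2, i = 1, i = 0.
Intersections between consecutive envelope lines give the roots: for adjacent envelope indices i < j the intersection is x = (a_i − a_j) / (j − i). Reading off the sorted break points: {-7, 5}.
Verification: at each break x_0, at least two indices attain the minimum of min_i(a_i + i · x_0).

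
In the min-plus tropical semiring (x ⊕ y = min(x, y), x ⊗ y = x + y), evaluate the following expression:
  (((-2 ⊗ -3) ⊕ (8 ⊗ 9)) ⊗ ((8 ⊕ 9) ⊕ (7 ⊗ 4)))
(((-2 ⊗ -3) ⊕ (8 ⊗ 9)) ⊗ ((8 ⊕ 9) ⊕ (7 ⊗ 4))) = 3

Expand innermost to outermost. Recall ⊕ takes the minimum of its arguments and ⊗ takes their sum. Working out the expression (((-2 ⊗ -3) ⊕ (8 ⊗ 9)) ⊗ ((8 ⊕ 9) ⊕ (7 ⊗ 4))) gives 3.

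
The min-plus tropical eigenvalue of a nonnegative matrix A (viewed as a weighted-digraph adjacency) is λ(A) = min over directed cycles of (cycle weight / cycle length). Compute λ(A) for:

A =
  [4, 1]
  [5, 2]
λ(A) = 2

Enumerate directed cycles and compute their means (weight / length). Sample:
  cycle 0 → 0: weight = 4, length = 1, mean = 4/1 ≈ 4.000
  cycle 1 → 1: weight = 2, length = 1, mean = 2/1 ≈ 2.000
  cycle 0 → 1 → 0: weight = 6, length = 2, mean = 6/2 ≈ 3.000
  cycle 1 → 0 → 1: weight = 6, length = 2, mean = 6/2 ≈ 3.000
Minimum mean = 2.000, attained e.g. along the cycle 1 → 1 with weight 2 and length 1. So λ(A) = 2/1 = 2.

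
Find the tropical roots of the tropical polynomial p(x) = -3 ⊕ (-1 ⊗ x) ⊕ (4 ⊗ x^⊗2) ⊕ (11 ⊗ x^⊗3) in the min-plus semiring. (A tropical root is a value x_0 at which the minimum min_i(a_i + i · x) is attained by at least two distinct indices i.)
Roots: {-7, -5, -2}

Each tropical root is a break point of the lower envelope of the lines y = a_i + i · x (there are 4 lines, with slopes 0, 1, ..., 3). Only the lines that attain the minimum somewhere contribute to roots; other lines are dominated. Here the surviving (envelope) indices are i = 3, i = 2, i = 1, i = 0.
Intersections between consecutive envelope lines give the roots: for adjacent envelope indices i < j the intersection is x = (a_i − a_j) / (j − i). Reading off the sorted break points: {-7, -5, -2}.
Verification: at each break x_0, at least two indices attain the minimum of min_i(a_i + i · x_0).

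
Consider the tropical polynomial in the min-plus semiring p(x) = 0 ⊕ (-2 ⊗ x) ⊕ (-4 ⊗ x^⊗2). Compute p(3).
p(3) = 0

A tropical monomial a ⊗ x^⊗i evaluates to a + i · x. Evaluating each term at x = 3:
  Term 0 contributes 0 + 0 · 3 = 0
  Term 1 contributes -2 + 1 · 3 = 1
  Term 2 contributes -4 + 2 · 3 = 2
p(3) = ⊕ of these = min[0, 1, 2] = 0.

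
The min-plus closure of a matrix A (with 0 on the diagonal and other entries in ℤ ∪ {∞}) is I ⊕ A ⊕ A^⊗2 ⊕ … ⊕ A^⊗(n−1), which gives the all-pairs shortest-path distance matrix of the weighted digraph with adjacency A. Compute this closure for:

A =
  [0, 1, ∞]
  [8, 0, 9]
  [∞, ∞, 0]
Closure =
  [0, 1, 10]
  [8, 0, 9]
  [∞, ∞, 0]

This is the Floyd-Warshall all-pairs shortest-path computation. For each intermediate vertex k = 0, 1, …, 2, update dist[i][j] ← min(dist[i][j], dist[i][k] + dist[k][j]). The final matrix gives, for each (i, j), the minimum total weight of any directed path from i to j (possibly empty when i = j).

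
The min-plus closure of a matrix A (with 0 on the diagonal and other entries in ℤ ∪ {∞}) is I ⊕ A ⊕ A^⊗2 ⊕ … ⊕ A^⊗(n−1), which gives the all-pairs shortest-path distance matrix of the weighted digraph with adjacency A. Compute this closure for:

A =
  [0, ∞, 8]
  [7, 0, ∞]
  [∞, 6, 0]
Closure =
  [0, 14, 8]
  [7, 0, 15]
  [13, 6, 0]

This is the Floyd-Warshall all-pairs shortest-path computation. For each intermediate vertex k = 0, 1, …, 2, update dist[i][j] ← min(dist[i][j], dist[i][k] + dist[k][j]). The final matrix gives, for each (i, j), the minimum total weight of any directed path from i to j (possibly empty when i = j).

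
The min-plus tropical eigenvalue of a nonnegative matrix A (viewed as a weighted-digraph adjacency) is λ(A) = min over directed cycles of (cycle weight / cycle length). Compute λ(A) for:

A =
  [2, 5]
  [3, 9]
λ(A) = 2

Enumerate directed cycles and compute their means (weight / length). Sample:
  cycle 0 → 0: weight = 2, length = 1, mean = 2/1 ≈ 2.000
  cycle 1 → 1: weight = 9, length = 1, mean = 9/1 ≈ 9.000
  cycle 0 → 1 → 0: weight = 8, length = 2, mean = 8/2 ≈ 4.000
  cycle 1 → 0 → 1: weight = 8, length = 2, mean = 8/2 ≈ 4.000
Minimum mean = 2.000, attained e.g. along the cycle 0 → 0 with weight 2 and length 1. So λ(A) = 2/1 = 2.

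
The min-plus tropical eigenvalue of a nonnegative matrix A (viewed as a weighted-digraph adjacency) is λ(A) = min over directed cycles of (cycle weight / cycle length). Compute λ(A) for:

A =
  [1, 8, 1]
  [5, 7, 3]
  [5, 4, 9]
λ(A) = 1

Enumerate directed cycles and compute their means (weight / length). Sample:
  cycle 0 → 0: weight = 1, length = 1, mean = 1/1 ≈ 1.000
  cycle 1 → 1: weight = 7, length = 1, mean = 7/1 ≈ 7.000
  cycle 2 → 2: weight = 9, length = 1, mean = 9/1 ≈ 9.000
  cycle 0 → 1 → 0: weight = 13, length = 2, mean = 13/2 ≈ 6.500
  cycle 0 → 2 → 0: weight = 6, length = 2, mean = 6/2 ≈ 3.000
  cycle 1 → 0 → 1: weight = 13, length = 2, mean = 13/2 ≈ 6.500
Minimum mean = 1.000, attained e.g. along the cycle 0 → 0 with weight 1 and length 1. So λ(A) = 1/1 = 1.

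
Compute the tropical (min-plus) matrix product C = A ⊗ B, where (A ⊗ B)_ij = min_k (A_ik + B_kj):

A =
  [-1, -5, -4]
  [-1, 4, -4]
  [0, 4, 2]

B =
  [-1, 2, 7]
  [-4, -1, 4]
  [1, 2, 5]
A ⊗ B =
  [-9, -6, -1]
  [-3, -2, 1]
  [-1, 2, 7]

Apply the min-plus product entry-by-entry:
  C[0][0] = min over k of (A[0][0] + B[0][0] = -1 + -1 = -2, A[0][1] + B[1][0] = -5 + -4 = -9, A[0][2] + B[2][0] = -4 + 1 = -3) = -9 (attained at k = 1)
  C[0][1] = min over k of (A[0][0] + B[0][1] = -1 + 2 = 1, A[0][1] + B[1][1] = -5 + -1 = -6, A[0][2] + B[2][1] = -4 + 2 = -2) = -6 (attained at k = 1)
  C[0][2] = min over k of (A[0][0] + B[0][2] = -1 + 7 = 6, A[0][1] + B[1][2] = -5 + 4 = -1, A[0][2] + B[2][2] = -4 + 5 = 1) = -1 (attained at k = 1)
  C[1][0] = min over k of (A[1][0] + B[0][0] = -1 + -1 = -2, A[1][1] + B[1][0] = 4 + -4 = 0, A[1][2] + B[2][0] = -4 + 1 = -3) = -3 (attained at k = 2)
  C[1][1] = min over k of (A[1][0] + B[0][1] = -1 + 2 = 1, A[1][1] + B[1][1] = 4 + -1 = 3, A[1][2] + B[2][1] = -4 + 2 = -2) = -2 (attained at k = 2)
  C[1][2] = min over k of (A[1][0] + B[0][2] = -1 + 7 = 6, A[1][1] + B[1][2] = 4 + 4 = 8, A[1][2] + B[2][2] = -4 + 5 = 1) = 1 (attained at k = 2)
  C[2][0] = min over k of (A[2][0] + B[0][0] = 0 + -1 = -1, A[2][1] + B[1][0] = 4 + -4 = 0, A[2][2] + B[2][0] = 2 + 1 = 3) = -1 (attained at k = 0)
  C[2][1] = min over k of (A[2][0] + B[0][1] = 0 + 2 = 2, A[2][1] + B[1][1] = 4 + -1 = 3, A[2][2] + B[2][1] = 2 + 2 = 4) = 2 (attained at k = 0)
  C[2][2] = min over k of (A[2][0] + B[0][2] = 0 + 7 = 7, A[2][1] + B[1][2] = 4 + 4 = 8, A[2][2] + B[2][2] = 2 + 5 = 7) = 7 (attained at k = 0)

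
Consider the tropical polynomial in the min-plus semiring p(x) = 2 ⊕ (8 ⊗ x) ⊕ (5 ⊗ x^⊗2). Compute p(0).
p(0) = 2

A tropical monomial a ⊗ x^⊗i evaluates to a + i · x. Evaluating each term at x = 0:
  Term 0 contributes 2 + 0 · 0 = 2
  Term 1 contributes 8 + 1 · 0 = 8
  Term 2 contributes 5 + 2 · 0 = 5
p(0) = ⊕ of these = min[2, 8, 5] = 2.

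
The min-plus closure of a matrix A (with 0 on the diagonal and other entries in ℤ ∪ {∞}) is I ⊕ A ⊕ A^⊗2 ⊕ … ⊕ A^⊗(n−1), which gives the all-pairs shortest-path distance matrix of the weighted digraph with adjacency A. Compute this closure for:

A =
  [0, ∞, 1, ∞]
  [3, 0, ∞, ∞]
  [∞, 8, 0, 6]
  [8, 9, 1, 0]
Closure =
  [0, 9, 1, 7]
  [3, 0, 4, 10]
  [11, 8, 0, 6]
  [8, 9, 1, 0]

This is the Floyd-Warshall all-pairs shortest-path computation. For each intermediate vertex k = 0, 1, …, 3, update dist[i][j] ← min(dist[i][j], dist[i][k] + dist[k][j]). The final matrix gives, for each (i, j), the minimum total weight of any directed path from i to j (possibly empty when i = j).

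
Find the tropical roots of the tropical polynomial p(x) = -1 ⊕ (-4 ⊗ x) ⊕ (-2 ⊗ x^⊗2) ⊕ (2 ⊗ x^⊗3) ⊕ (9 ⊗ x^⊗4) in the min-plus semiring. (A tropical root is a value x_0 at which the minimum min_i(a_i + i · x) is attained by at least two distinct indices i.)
Roots: {-7, -4, -2, 3}

Each tropical root is a break point of the lower envelope of the lines y = a_i + i · x (there are 5 lines, with slopes 0, 1, ..., 4). Only the lines that attain the minimum somewhere contribute to roots; other lines are dominated. Here the surviving (envelope) indices are i = 4, i = 3, i = 2, i = 1, i = 0.
Intersections between consecutive envelope lines give the roots: for adjacent envelope indices i < j the intersection is x = (a_i − a_j) / (j − i). Reading off the sorted break points: {-7, -4, -2, 3}.
Verification: at each break x_0, at least two indices attain the minimum of min_i(a_i + i · x_0).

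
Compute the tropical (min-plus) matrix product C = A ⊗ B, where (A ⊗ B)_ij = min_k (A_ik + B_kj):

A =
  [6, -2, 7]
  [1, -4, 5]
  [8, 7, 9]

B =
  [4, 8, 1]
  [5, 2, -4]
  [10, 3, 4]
A ⊗ B =
  [3, 0, -6]
  [1, -2, -8]
  [12, 9, 3]

Apply the min-plus product entry-by-entry:
  C[0][0] = min over k of (A[0][0] + B[0][0] = 6 + 4 = 10, A[0][1] + B[1][0] = -2 + 5 = 3, A[0][2] + B[2][0] = 7 + 10 = 17) = 3 (attained at k = 1)
  C[0][1] = min over k of (A[0][0] + B[0][1] = 6 + 8 = 14, A[0][1] + B[1][1] = -2 + 2 = 0, A[0][2] + B[2][1] = 7 + 3 = 10) = 0 (attained at k = 1)
  C[0][2] = min over k of (A[0][0] + B[0][2] = 6 + 1 = 7, A[0][1] + B[1][2] = -2 + -4 = -6, A[0][2] + B[2][2] = 7 + 4 = 11) = -6 (attained at k = 1)
  C[1][0] = min over k of (A[1][0] + B[0][0] = 1 + 4 = 5, A[1][1] + B[1][0] = -4 + 5 = 1, A[1][2] + B[2][0] = 5 + 10 = 15) = 1 (attained at k = 1)
  C[1][1] = min over k of (A[1][0] + B[0][1] = 1 + 8 = 9, A[1][1] + B[1][1] = -4 + 2 = -2, A[1][2] + B[2][1] = 5 + 3 = 8) = -2 (attained at k = 1)
  C[1][2] = min over k of (A[1][0] + B[0][2] = 1 + 1 = 2, A[1][1] + B[1][2] = -4 + -4 = -8, A[1][2] + B[2][2] = 5 + 4 = 9) = -8 (attained at k = 1)
  C[2][0] = min over k of (A[2][0] + B[0][0] = 8 + 4 = 12, A[2][1] + B[1][0] = 7 + 5 = 12, A[2][2] + B[2][0] = 9 + 10 = 19) = 12 (attained at k = 0)
  C[2][1] = min over k of (A[2][0] + B[0][1] = 8 + 8 = 16, A[2][1] + B[1][1] = 7 + 2 = 9, A[2][2] + B[2][1] = 9 + 3 = 12) = 9 (attained at k = 1)
  C[2][2] = min over k of (A[2][0] + B[0][2] = 8 + 1 = 9, A[2][1] + B[1][2] = 7 + -4 = 3, A[2][2] + B[2][2] = 9 + 4 = 13) = 3 (attained at k = 1)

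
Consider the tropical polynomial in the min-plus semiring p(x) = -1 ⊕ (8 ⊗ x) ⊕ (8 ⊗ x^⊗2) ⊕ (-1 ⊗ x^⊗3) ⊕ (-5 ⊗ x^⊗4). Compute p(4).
p(4) = -1

A tropical monomial a ⊗ x^⊗i evaluates to a + i · x. Evaluating each term at x = 4:
  Term 0 contributes -1 + 0 · 4 = -1
  Term 1 contributes 8 + 1 · 4 = 12
  Term 2 contributes 8 + 2 · 4 = 16
  Term 3 contributes -1 + 3 · 4 = 11
  Term 4 contributes -5 + 4 · 4 = 11
p(4) = ⊕ of these = min[-1, 12, 16, 11, 11] = -1.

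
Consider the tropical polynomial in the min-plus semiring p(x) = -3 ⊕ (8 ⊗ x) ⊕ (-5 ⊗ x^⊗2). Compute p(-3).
p(-3) = -11

A tropical monomial a ⊗ x^⊗i evaluates to a + i · x. Evaluating each term at x = -3:
  Term 0 contributes -3 + 0 · -3 = -3
  Term 1 contributes 8 + 1 · -3 = 5
  Term 2 contributes -5 + 2 · -3 = -11
p(-3) = ⊕ of these = min[-3, 5, -11] = -11.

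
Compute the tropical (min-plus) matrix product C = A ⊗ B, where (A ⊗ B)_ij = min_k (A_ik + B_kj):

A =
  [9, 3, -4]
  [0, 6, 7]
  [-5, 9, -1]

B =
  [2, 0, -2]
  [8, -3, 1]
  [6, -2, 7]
A ⊗ B =
  [2, -6, 3]
  [2, 0, -2]
  [-3, -5, -7]

Apply the min-plus product entry-by-entry:
  C[0][0] = min over k of (A[0][0] + B[0][0] = 9 + 2 = 11, A[0][1] + B[1][0] = 3 + 8 = 11, A[0][2] + B[2][0] = -4 + 6 = 2) = 2 (attained at k = 2)
  C[0][1] = min over k of (A[0][0] + B[0][1] = 9 + 0 = 9, A[0][1] + B[1][1] = 3 + -3 = 0, A[0][2] + B[2][1] = -4 + -2 = -6) = -6 (attained at k = 2)
  C[0][2] = min over k of (A[0][0] + B[0][2] = 9 + -2 = 7, A[0][1] + B[1][2] = 3 + 1 = 4, A[0][2] + B[2][2] = -4 + 7 = 3) = 3 (attained at k = 2)
  C[1][0] = min over k of (A[1][0] + B[0][0] = 0 + 2 = 2, A[1][1] + B[1][0] = 6 + 8 = 14, A[1][2] + B[2][0] = 7 + 6 = 13) = 2 (attained at k = 0)
  C[1][1] = min over k of (A[1][0] + B[0][1] = 0 + 0 = 0, A[1][1] + B[1][1] = 6 + -3 = 3, A[1][2] + B[2][1] = 7 + -2 = 5) = 0 (attained at k = 0)
  C[1][2] = min over k of (A[1][0] + B[0][2] = 0 + -2 = -2, A[1][1] + B[1][2] = 6 + 1 = 7, A[1][2] + B[2][2] = 7 + 7 = 14) = -2 (attained at k = 0)
  C[2][0] = min over k of (A[2][0] + B[0][0] = -5 + 2 = -3, A[2][1] + B[1][0] = 9 + 8 = 17, A[2][2] + B[2][0] = -1 + 6 = 5) = -3 (attained at k = 0)
  C[2][1] = min over k of (A[2][0] + B[0][1] = -5 + 0 = -5, A[2][1] + B[1][1] = 9 + -3 = 6, A[2][2] + B[2][1] = -1 + -2 = -3) = -5 (attained at k = 0)
  C[2][2] = min over k of (A[2][0] + B[0][2] = -5 + -2 = -7, A[2][1] + B[1][2] = 9 + 1 = 10, A[2][2] + B[2][2] = -1 + 7 = 6) = -7 (attained at k = 0)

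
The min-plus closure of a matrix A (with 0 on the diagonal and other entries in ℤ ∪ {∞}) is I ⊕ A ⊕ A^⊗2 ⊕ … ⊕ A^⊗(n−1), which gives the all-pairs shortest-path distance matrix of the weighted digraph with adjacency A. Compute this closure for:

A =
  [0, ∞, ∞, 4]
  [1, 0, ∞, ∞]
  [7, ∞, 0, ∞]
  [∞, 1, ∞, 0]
Closure =
  [0, 5, ∞, 4]
  [1, 0, ∞, 5]
  [7, 12, 0, 11]
  [2, 1, ∞, 0]

This is the Floyd-Warshall all-pairs shortest-path computation. For each intermediate vertex k = 0, 1, …, 3, update dist[i][j] ← min(dist[i][j], dist[i][k] + dist[k][j]). The final matrix gives, for each (i, j), the minimum total weight of any directed path from i to j (possibly empty when i = j).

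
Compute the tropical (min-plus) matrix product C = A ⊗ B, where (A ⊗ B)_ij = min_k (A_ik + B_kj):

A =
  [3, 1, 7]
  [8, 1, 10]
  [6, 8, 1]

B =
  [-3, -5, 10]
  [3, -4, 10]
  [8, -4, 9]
A ⊗ B =
  [0, -3, 11]
  [4, -3, 11]
  [3, -3, 10]

Apply the min-plus product entry-by-entry:
  C[0][0] = min over k of (A[0][0] + B[0][0] = 3 + -3 = 0, A[0][1] + B[1][0] = 1 + 3 = 4, A[0][2] + B[2][0] = 7 + 8 = 15) = 0 (attained at k = 0)
  C[0][1] = min over k of (A[0][0] + B[0][1] = 3 + -5 = -2, A[0][1] + B[1][1] = 1 + -4 = -3, A[0][2] + B[2][1] = 7 + -4 = 3) = -3 (attained at k = 1)
  C[0][2] = min over k of (A[0][0] + B[0][2] = 3 + 10 = 13, A[0][1] + B[1][2] = 1 + 10 = 11, A[0][2] + B[2][2] = 7 + 9 = 16) = 11 (attained at k = 1)
  C[1][0] = min over k of (A[1][0] + B[0][0] = 8 + -3 = 5, A[1][1] + B[1][0] = 1 + 3 = 4, A[1][2] + B[2][0] = 10 + 8 = 18) = 4 (attained at k = 1)
  C[1][1] = min over k of (A[1][0] + B[0][1] = 8 + -5 = 3, A[1][1] + B[1][1] = 1 + -4 = -3, A[1][2] + B[2][1] = 10 + -4 = 6) = -3 (attained at k = 1)
  C[1][2] = min over k of (A[1][0] + B[0][2] = 8 + 10 = 18, A[1][1] + B[1][2] = 1 + 10 = 11, A[1][2] + B[2][2] = 10 + 9 = 19) = 11 (attained at k = 1)
  C[2][0] = min over k of (A[2][0] + B[0][0] = 6 + -3 = 3, A[2][1] + B[1][0] = 8 + 3 = 11, A[2][2] + B[2][0] = 1 + 8 = 9) = 3 (attained at k = 0)
  C[2][1] = min over k of (A[2][0] + B[0][1] = 6 + -5 = 1, A[2][1] + B[1][1] = 8 + -4 = 4, A[2][2] + B[2][1] = 1 + -4 = -3) = -3 (attained at k = 2)
  C[2][2] = min over k of (A[2][0] + B[0][2] = 6 + 10 = 16, A[2][1] + B[1][2] = 8 + 10 = 18, A[2][2] + B[2][2] = 1 + 9 = 10) = 10 (attained at k = 2)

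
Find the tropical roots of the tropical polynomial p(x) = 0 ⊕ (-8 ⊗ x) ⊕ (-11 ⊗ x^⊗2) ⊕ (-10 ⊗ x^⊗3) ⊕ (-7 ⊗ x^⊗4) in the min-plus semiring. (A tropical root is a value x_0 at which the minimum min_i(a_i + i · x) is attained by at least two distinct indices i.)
Roots: {-3, -1, 3, 8}

Each tropical root is a break point of the lower envelope of the lines y = a_i + i · x (there are 5 lines, with slopes 0, 1, ..., 4). Only the lines that attain the minimum somewhere contribute to roots; other lines are dominated. Here the surviving (envelope) indices are i = 4, i = 3, i = 2, i = 1, i = 0.
Intersections between consecutive envelope lines give the roots: for adjacent envelope indices i < j the intersection is x = (a_i − a_j) / (j − i). Reading off the sorted break points: {-3, -1, 3, 8}.
Verification: at each break x_0, at least two indices attain the minimum of min_i(a_i + i · x_0).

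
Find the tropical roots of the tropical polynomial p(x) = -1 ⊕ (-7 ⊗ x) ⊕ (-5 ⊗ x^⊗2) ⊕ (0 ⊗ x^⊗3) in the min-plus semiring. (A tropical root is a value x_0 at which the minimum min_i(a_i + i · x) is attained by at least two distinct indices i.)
Roots: {-5, -2, 6}

Each tropical root is a break point of the lower envelope of the lines y = a_i + i · x (there are 4 lines, with slopes 0, 1, ..., 3). Only the lines that attain the minimum somewhere contribute to roots; other lines are dominated. Here the surviving (envelope) indices are i = 3, i = 2, i = 1, i = 0.
Intersections between consecutive envelope lines give the roots: for adjacent envelope indices i < j the intersection is x = (a_i − a_j) / (j − i). Reading off the sorted break points: {-5, -2, 6}.
Verification: at each break x_0, at least two indices attain the minimum of min_i(a_i + i · x_0).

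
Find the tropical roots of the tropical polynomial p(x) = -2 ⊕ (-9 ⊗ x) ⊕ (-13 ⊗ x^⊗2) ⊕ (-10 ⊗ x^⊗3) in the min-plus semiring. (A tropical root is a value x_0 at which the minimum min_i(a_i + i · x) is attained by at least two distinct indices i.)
Roots: {-3, 4, 7}

Each tropical root is a break point of the lower envelope of the lines y = a_i + i · x (there are 4 lines, with slopes 0, 1, ..., 3). Only the lines that attain the minimum somewhere contribute to roots; other lines are dominated. Here the surviving (envelope) indices are i = 3, i = 2, i = 1, i = 0.
Intersections between consecutive envelope lines give the roots: for adjacent envelope indices i < j the intersection is x = (a_i − a_j) / (j − i). Reading off the sorted break points: {-3, 4, 7}.
Verification: at each break x_0, at least two indices attain the minimum of min_i(a_i + i · x_0).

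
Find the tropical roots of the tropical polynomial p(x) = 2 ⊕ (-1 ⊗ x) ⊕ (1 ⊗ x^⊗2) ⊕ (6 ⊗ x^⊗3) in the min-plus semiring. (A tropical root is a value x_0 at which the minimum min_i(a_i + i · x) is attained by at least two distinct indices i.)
Roots: {-5, -2, 3}

Each tropical root is a break point of the lower envelope of the lines y = a_i + i · x (there are 4 lines, with slopes 0, 1, ..., 3). Only the lines that attain the minimum somewhere contribute to roots; other lines are dominated. Here the surviving (envelope) indices are i = 3, i = 2, i = 1, i = 0.
Intersections between consecutive envelope lines give the roots: for adjacent envelope indices i < j the intersection is x = (a_i − a_j) / (j − i). Reading off the sorted break points: {-5, -2, 3}.
Verification: at each break x_0, at least two indices attain the minimum of min_i(a_i + i · x_0).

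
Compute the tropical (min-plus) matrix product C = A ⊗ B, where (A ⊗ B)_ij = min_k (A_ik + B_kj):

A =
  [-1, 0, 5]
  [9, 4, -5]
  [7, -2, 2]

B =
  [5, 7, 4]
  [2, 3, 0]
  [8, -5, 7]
A ⊗ B =
  [2, 0, 0]
  [3, -10, 2]
  [0, -3, -2]

Apply the min-plus product entry-by-entry:
  C[0][0] = min over k of (A[0][0] + B[0][0] = -1 + 5 = 4, A[0][1] + B[1][0] = 0 + 2 = 2, A[0][2] + B[2][0] = 5 + 8 = 13) = 2 (attained at k = 1)
  C[0][1] = min over k of (A[0][0] + B[0][1] = -1 + 7 = 6, A[0][1] + B[1][1] = 0 + 3 = 3, A[0][2] + B[2][1] = 5 + -5 = 0) = 0 (attained at k = 2)
  C[0][2] = min over k of (A[0][0] + B[0][2] = -1 + 4 = 3, A[0][1] + B[1][2] = 0 + 0 = 0, A[0][2] + B[2][2] = 5 + 7 = 12) = 0 (attained at k = 1)
  C[1][0] = min over k of (A[1][0] + B[0][0] = 9 + 5 = 14, A[1][1] + B[1][0] = 4 + 2 = 6, A[1][2] + B[2][0] = -5 + 8 = 3) = 3 (attained at k = 2)
  C[1][1] = min over k of (A[1][0] + B[0][1] = 9 + 7 = 16, A[1][1] + B[1][1] = 4 + 3 = 7, A[1][2] + B[2][1] = -5 + -5 = -10) = -10 (attained at k = 2)
  C[1][2] = min over k of (A[1][0] + B[0][2] = 9 + 4 = 13, A[1][1] + B[1][2] = 4 + 0 = 4, A[1][2] + B[2][2] = -5 + 7 = 2) = 2 (attained at k = 2)
  C[2][0] = min over k of (A[2][0] + B[0][0] = 7 + 5 = 12, A[2][1] + B[1][0] = -2 + 2 = 0, A[2][2] + B[2][0] = 2 + 8 = 10) = 0 (attained at k = 1)
  C[2][1] = min over k of (A[2][0] + B[0][1] = 7 + 7 = 14, A[2][1] + B[1][1] = -2 + 3 = 1, A[2][2] + B[2][1] = 2 + -5 = -3) = -3 (attained at k = 2)
  C[2][2] = min over k of (A[2][0] + B[0][2] = 7 + 4 = 11, A[2][1] + B[1][2] = -2 + 0 = -2, A[2][2] + B[2][2] = 2 + 7 = 9) = -2 (attained at k = 1)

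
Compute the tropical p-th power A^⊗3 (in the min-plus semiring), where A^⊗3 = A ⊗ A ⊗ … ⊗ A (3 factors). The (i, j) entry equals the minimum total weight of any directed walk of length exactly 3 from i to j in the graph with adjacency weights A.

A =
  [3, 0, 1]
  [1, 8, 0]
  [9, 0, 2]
A^⊗3 =
  [2, 0, 1]
  [1, 2, 0]
  [3, 0, 2]

Each entry (A^⊗3)_ij equals the minimum over all length-3 walks i = v_0 → v_1 → … → v_3 = j of Σ_t A[v_t][v_{t+1}]. For example, for (i, j) = (0, 2) we minimise over 9 possible intermediate vertex sequences; the minimum is 1, attained along the walk 0 → 2 → 1 → 2.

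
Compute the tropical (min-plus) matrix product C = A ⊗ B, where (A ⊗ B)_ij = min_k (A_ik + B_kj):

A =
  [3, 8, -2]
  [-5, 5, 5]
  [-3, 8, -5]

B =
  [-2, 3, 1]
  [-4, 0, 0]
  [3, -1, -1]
A ⊗ B =
  [1, -3, -3]
  [-7, -2, -4]
  [-5, -6, -6]

Apply the min-plus product entry-by-entry:
  C[0][0] = min over k of (A[0][0] + B[0][0] = 3 + -2 = 1, A[0][1] + B[1][0] = 8 + -4 = 4, A[0][2] + B[2][0] = -2 + 3 = 1) = 1 (attained at k = 0)
  C[0][1] = min over k of (A[0][0] + B[0][1] = 3 + 3 = 6, A[0][1] + B[1][1] = 8 + 0 = 8, A[0][2] + B[2][1] = -2 + -1 = -3) = -3 (attained at k = 2)
  C[0][2] = min over k of (A[0][0] + B[0][2] = 3 + 1 = 4, A[0][1] + B[1][2] = 8 + 0 = 8, A[0][2] + B[2][2] = -2 + -1 = -3) = -3 (attained at k = 2)
  C[1][0] = min over k of (A[1][0] + B[0][0] = -5 + -2 = -7, A[1][1] + B[1][0] = 5 + -4 = 1, A[1][2] + B[2][0] = 5 + 3 = 8) = -7 (attained at k = 0)
  C[1][1] = min over k of (A[1][0] + B[0][1] = -5 + 3 = -2, A[1][1] + B[1][1] = 5 + 0 = 5, A[1][2] + B[2][1] = 5 + -1 = 4) = -2 (attained at k = 0)
  C[1][2] = min over k of (A[1][0] + B[0][2] = -5 + 1 = -4, A[1][1] + B[1][2] = 5 + 0 = 5, A[1][2] + B[2][2] = 5 + -1 = 4) = -4 (attained at k = 0)
  C[2][0] = min over k of (A[2][0] + B[0][0] = -3 + -2 = -5, A[2][1] + B[1][0] = 8 + -4 = 4, A[2][2] + B[2][0] = -5 + 3 = -2) = -5 (attained at k = 0)
  C[2][1] = min over k of (A[2][0] + B[0][1] = -3 + 3 = 0, A[2][1] + B[1][1] = 8 + 0 = 8, A[2][2] + B[2][1] = -5 + -1 = -6) = -6 (attained at k = 2)
  C[2][2] = min over k of (A[2][0] + B[0][2] = -3 + 1 = -2, A[2][1] + B[1][2] = 8 + 0 = 8, A[2][2] + B[2][2] = -5 + -1 = -6) = -6 (attained at k = 2)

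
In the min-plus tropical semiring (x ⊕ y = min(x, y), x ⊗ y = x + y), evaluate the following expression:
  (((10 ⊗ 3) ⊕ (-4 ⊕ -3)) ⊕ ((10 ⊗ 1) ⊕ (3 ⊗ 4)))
(((10 ⊗ 3) ⊕ (-4 ⊕ -3)) ⊕ ((10 ⊗ 1) ⊕ (3 ⊗ 4))) = -4

Expand innermost to outermost. Recall ⊕ takes the minimum of its arguments and ⊗ takes their sum. Working out the expression (((10 ⊗ 3) ⊕ (-4 ⊕ -3)) ⊕ ((10 ⊗ 1) ⊕ (3 ⊗ 4))) gives -4.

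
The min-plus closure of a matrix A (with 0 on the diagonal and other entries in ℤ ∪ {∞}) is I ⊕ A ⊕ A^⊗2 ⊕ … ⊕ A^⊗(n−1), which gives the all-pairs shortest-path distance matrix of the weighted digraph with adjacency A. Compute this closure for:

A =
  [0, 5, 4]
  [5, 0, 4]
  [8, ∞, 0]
Closure =
  [0, 5, 4]
  [5, 0, 4]
  [8, 13, 0]

This is the Floyd-Warshall all-pairs shortest-path computation. For each intermediate vertex k = 0, 1, …, 2, update dist[i][j] ← min(dist[i][j], dist[i][k] + dist[k][j]). The final matrix gives, for each (i, j), the minimum total weight of any directed path from i to j (possibly empty when i = j).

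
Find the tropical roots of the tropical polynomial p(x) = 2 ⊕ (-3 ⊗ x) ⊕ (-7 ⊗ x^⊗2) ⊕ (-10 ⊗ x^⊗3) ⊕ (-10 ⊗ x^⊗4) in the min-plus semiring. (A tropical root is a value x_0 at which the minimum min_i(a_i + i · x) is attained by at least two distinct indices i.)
Roots: {0, 3, 4, 5}

Each tropical root is a break point of the lower envelope of the lines y = a_i + i · x (there are 5 lines, with slopes 0, 1, ..., 4). Only the lines that attain the minimum somewhere contribute to roots; other lines are dominated. Here the surviving (envelope) indices are i = 4, i = 3, i = 2, i = 1, i = 0.
Intersections between consecutive envelope lines give the roots: for adjacent envelope indices i < j the intersection is x = (a_i − a_j) / (j − i). Reading off the sorted break points: {0, 3, 4, 5}.
Verification: at each break x_0, at least two indices attain the minimum of min_i(a_i + i · x_0).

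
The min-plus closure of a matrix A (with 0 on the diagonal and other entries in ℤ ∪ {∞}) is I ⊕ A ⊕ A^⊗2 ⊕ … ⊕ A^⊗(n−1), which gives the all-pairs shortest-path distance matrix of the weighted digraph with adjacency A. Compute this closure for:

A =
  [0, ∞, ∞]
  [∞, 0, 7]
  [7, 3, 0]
Closure =
  [0, ∞, ∞]
  [14, 0, 7]
  [7, 3, 0]

This is the Floyd-Warshall all-pairs shortest-path computation. For each intermediate vertex k = 0, 1, …, 2, update dist[i][j] ← min(dist[i][j], dist[i][k] + dist[k][j]). The final matrix gives, for each (i, j), the minimum total weight of any directed path from i to j (possibly empty when i = j).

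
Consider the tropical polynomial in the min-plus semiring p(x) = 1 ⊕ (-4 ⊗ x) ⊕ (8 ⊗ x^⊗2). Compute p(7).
p(7) = 1

A tropical monomial a ⊗ x^⊗i evaluates to a + i · x. Evaluating each term at x = 7:
  Term 0 contributes 1 + 0 · 7 = 1
  Term 1 contributes -4 + 1 · 7 = 3
  Term 2 contributes 8 + 2 · 7 = 22
p(7) = ⊕ of these = min[1, 3, 22] = 1.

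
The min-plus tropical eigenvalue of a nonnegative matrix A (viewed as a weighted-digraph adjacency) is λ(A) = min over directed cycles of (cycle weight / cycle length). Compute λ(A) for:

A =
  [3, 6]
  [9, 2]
λ(A) = 2

Enumerate directed cycles and compute their means (weight / length). Sample:
  cycle 0 → 0: weight = 3, length = 1, mean = 3/1 ≈ 3.000
  cycle 1 → 1: weight = 2, length = 1, mean = 2/1 ≈ 2.000
  cycle 0 → 1 → 0: weight = 15, length = 2, mean = 15/2 ≈ 7.500
  cycle 1 → 0 → 1: weight = 15, length = 2, mean = 15/2 ≈ 7.500
Minimum mean = 2.000, attained e.g. along the cycle 1 → 1 with weight 2 and length 1. So λ(A) = 2/1 = 2.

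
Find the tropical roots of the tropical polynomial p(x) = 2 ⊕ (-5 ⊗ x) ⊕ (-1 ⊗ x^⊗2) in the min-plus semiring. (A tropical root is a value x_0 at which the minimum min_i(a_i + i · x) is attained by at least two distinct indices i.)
Roots: {-4, 7}

Each tropical root is a break point of the lower envelope of the lines y = a_i + i · x (there are 3 lines, with slopes 0, 1, ..., 2). Only the lines that attain the minimum somewhere contribute to roots; other lines are dominated. Here the surviving (envelope) indices are i = 2, i = 1, i = 0.
Intersections between consecutive envelope lines give the roots: for adjacent envelope indices i < j the intersection is x = (a_i − a_j) / (j − i). Reading off the sorted break points: {-4, 7}.
Verification: at each break x_0, at least two indices attain the minimum of min_i(a_i + i · x_0).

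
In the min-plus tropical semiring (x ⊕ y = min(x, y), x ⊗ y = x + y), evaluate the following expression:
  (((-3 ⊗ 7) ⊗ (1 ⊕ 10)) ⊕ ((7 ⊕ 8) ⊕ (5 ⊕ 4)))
(((-3 ⊗ 7) ⊗ (1 ⊕ 10)) ⊕ ((7 ⊕ 8) ⊕ (5 ⊕ 4))) = 4

Expand innermost to outermost. Recall ⊕ takes the minimum of its arguments and ⊗ takes their sum. Working out the expression (((-3 ⊗ 7) ⊗ (1 ⊕ 10)) ⊕ ((7 ⊕ 8) ⊕ (5 ⊕ 4))) gives 4.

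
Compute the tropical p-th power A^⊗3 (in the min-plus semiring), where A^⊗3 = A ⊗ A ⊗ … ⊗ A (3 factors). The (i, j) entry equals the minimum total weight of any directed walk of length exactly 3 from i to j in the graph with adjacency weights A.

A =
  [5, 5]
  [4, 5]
A^⊗3 =
  [14, 14]
  [13, 14]

Each entry (A^⊗3)_ij equals the minimum over all length-3 walks i = v_0 → v_1 → … → v_3 = j of Σ_t A[v_t][v_{t+1}]. For example, for (i, j) = (0, 1) we minimise over 4 possible intermediate vertex sequences; the minimum is 14, attained along the walk 0 → 1 → 0 → 1.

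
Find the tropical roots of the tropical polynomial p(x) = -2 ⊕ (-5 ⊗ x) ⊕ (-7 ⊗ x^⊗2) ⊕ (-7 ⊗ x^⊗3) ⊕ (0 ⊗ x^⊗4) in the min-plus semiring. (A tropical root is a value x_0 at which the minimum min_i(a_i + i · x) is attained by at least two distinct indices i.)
Roots: {-7, 0, 2, 3}

Each tropical root is a break point of the lower envelope of the lines y = a_i + i · x (there are 5 lines, with slopes 0, 1, ..., 4). Only the lines that attain the minimum somewhere contribute to roots; other lines are dominated. Here the surviving (envelope) indices are i = 4, i = 3, i = 2, i = 1, i = 0.
Intersections between consecutive envelope lines give the roots: for adjacent envelope indices i < j the intersection is x = (a_i − a_j) / (j − i). Reading off the sorted break points: {-7, 0, 2, 3}.
Verification: at each break x_0, at least two indices attain the minimum of min_i(a_i + i · x_0).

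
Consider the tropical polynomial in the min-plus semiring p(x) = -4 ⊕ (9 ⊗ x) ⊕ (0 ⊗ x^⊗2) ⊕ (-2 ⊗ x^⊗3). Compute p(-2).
p(-2) = -8

A tropical monomial a ⊗ x^⊗i evaluates to a + i · x. Evaluating each term at x = -2:
  Term 0 contributes -4 + 0 · -2 = -4
  Term 1 contributes 9 + 1 · -2 = 7
  Term 2 contributes 0 + 2 · -2 = -4
  Term 3 contributes -2 + 3 · -2 = -8
p(-2) = ⊕ of these = min[-4, 7, -4, -8] = -8.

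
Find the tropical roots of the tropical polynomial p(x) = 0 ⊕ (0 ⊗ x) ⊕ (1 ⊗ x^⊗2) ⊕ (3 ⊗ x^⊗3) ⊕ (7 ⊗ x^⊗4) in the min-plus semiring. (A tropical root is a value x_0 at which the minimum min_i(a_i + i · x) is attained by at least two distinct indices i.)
Roots: {-4, -2, -1, 0}

Each tropical root is a break point of the lower envelope of the lines y = a_i + i · x (there are 5 lines, with slopes 0, 1, ..., 4). Only the lines that attain the minimum somewhere contribute to roots; other lines are dominated. Here the surviving (envelope) indices are i = 4, i = 3, i = 2, i = 1, i = 0.
Intersections between consecutive envelope lines give the roots: for adjacent envelope indices i < j the intersection is x = (a_i − a_j) / (j − i). Reading off the sorted break points: {-4, -2, -1, 0}.
Verification: at each break x_0, at least two indices attain the minimum of min_i(a_i + i · x_0).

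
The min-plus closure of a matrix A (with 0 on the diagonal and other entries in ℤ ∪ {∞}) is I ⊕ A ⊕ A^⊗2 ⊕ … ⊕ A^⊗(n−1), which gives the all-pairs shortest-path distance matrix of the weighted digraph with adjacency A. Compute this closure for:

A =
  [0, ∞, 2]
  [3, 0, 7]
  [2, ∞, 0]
Closure =
  [0, ∞, 2]
  [3, 0, 5]
  [2, ∞, 0]

This is the Floyd-Warshall all-pairs shortest-path computation. For each intermediate vertex k = 0, 1, …, 2, update dist[i][j] ← min(dist[i][j], dist[i][k] + dist[k][j]). The final matrix gives, for each (i, j), the minimum total weight of any directed path from i to j (possibly empty when i = j).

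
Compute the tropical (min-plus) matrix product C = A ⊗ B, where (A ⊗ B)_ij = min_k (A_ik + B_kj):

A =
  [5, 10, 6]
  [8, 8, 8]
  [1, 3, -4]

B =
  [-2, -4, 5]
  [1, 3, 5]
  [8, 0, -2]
A ⊗ B =
  [3, 1, 4]
  [6, 4, 6]
  [-1, -4, -6]

Apply the min-plus product entry-by-entry:
  C[0][0] = min over k of (A[0][0] + B[0][0] = 5 + -2 = 3, A[0][1] + B[1][0] = 10 + 1 = 11, A[0][2] + B[2][0] = 6 + 8 = 14) = 3 (attained at k = 0)
  C[0][1] = min over k of (A[0][0] + B[0][1] = 5 + -4 = 1, A[0][1] + B[1][1] = 10 + 3 = 13, A[0][2] + B[2][1] = 6 + 0 = 6) = 1 (attained at k = 0)
  C[0][2] = min over k of (A[0][0] + B[0][2] = 5 + 5 = 10, A[0][1] + B[1][2] = 10 + 5 = 15, A[0][2] + B[2][2] = 6 + -2 = 4) = 4 (attained at k = 2)
  C[1][0] = min over k of (A[1][0] + B[0][0] = 8 + -2 = 6, A[1][1] + B[1][0] = 8 + 1 = 9, A[1][2] + B[2][0] = 8 + 8 = 16) = 6 (attained at k = 0)
  C[1][1] = min over k of (A[1][0] + B[0][1] = 8 + -4 = 4, A[1][1] + B[1][1] = 8 + 3 = 11, A[1][2] + B[2][1] = 8 + 0 = 8) = 4 (attained at k = 0)
  C[1][2] = min over k of (A[1][0] + B[0][2] = 8 + 5 = 13, A[1][1] + B[1][2] = 8 + 5 = 13, A[1][2] + B[2][2] = 8 + -2 = 6) = 6 (attained at k = 2)
  C[2][0] = min over k of (A[2][0] + B[0][0] = 1 + -2 = -1, A[2][1] + B[1][0] = 3 + 1 = 4, A[2][2] + B[2][0] = -4 + 8 = 4) = -1 (attained at k = 0)
  C[2][1] = min over k of (A[2][0] + B[0][1] = 1 + -4 = -3, A[2][1] + B[1][1] = 3 + 3 = 6, A[2][2] + B[2][1] = -4 + 0 = -4) = -4 (attained at k = 2)
  C[2][2] = min over k of (A[2][0] + B[0][2] = 1 + 5 = 6, A[2][1] + B[1][2] = 3 + 5 = 8, A[2][2] + B[2][2] = -4 + -2 = -6) = -6 (attained at k = 2)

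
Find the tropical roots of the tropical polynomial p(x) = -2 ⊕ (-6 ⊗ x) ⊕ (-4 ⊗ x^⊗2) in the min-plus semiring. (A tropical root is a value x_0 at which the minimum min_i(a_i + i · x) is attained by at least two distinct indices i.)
Roots: {-2, 4}

Each tropical root is a break point of the lower envelope of the lines y = a_i + i · x (there are 3 lines, with slopes 0, 1, ..., 2). Only the lines that attain the minimum somewhere contribute to roots; other lines are dominated. Here the surviving (envelope) indices are i = 2, i = 1, i = 0.
Intersections between consecutive envelope lines give the roots: for adjacent envelope indices i < j the intersection is x = (a_i − a_j) / (j − i). Reading off the sorted break points: {-2, 4}.
Verification: at each break x_0, at least two indices attain the minimum of min_i(a_i + i · x_0).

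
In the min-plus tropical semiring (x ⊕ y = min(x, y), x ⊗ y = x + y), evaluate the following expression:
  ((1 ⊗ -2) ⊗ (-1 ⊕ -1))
((1 ⊗ -2) ⊗ (-1 ⊕ -1)) = -2

Expand innermost to outermost. Recall ⊕ takes the minimum of its arguments and ⊗ takes their sum. Working out the expression ((1 ⊗ -2) ⊗ (-1 ⊕ -1)) gives -2.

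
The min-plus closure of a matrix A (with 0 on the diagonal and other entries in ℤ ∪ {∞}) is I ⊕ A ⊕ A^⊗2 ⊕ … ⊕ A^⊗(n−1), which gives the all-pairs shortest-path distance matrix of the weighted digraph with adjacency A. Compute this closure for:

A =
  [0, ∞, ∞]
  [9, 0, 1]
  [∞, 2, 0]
Closure =
  [0, ∞, ∞]
  [9, 0, 1]
  [11, 2, 0]

This is the Floyd-Warshall all-pairs shortest-path computation. For each intermediate vertex k = 0, 1, …, 2, update dist[i][j] ← min(dist[i][j], dist[i][k] + dist[k][j]). The final matrix gives, for each (i, j), the minimum total weight of any directed path from i to j (possibly empty when i = j).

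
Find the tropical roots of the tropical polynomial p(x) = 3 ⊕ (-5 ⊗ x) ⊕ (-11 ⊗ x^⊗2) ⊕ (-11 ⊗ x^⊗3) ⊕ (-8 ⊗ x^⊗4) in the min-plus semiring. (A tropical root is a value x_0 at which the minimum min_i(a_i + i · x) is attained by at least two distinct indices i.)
Roots: {-3, 0, 6, 8}

Each tropical root is a break point of the lower envelope of the lines y = a_i + i · x (there are 5 lines, with slopes 0, 1, ..., 4). Only the lines that attain the minimum somewhere contribute to roots; other lines are dominated. Here the surviving (envelope) indices are i = 4, i = 3, i = 2, i = 1, i = 0.
Intersections between consecutive envelope lines give the roots: for adjacent envelope indices i < j the intersection is x = (a_i − a_j) / (j − i). Reading off the sorted break points: {-3, 0, 6, 8}.
Verification: at each break x_0, at least two indices attain the minimum of min_i(a_i + i · x_0).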